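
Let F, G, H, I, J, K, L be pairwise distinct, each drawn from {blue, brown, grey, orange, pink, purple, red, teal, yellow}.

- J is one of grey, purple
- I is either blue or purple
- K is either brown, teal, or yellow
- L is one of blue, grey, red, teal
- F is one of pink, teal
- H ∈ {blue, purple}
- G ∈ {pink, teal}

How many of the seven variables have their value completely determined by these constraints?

F and G share exactly the 2 values {pink, teal}; by pigeonhole those values go to them, so strike pink, teal from K, L.
H and I between them cover only {blue, purple} — a naked pair. Remove those values from J, L.
J has just one choice, so J = grey. Remove grey from L.
That leaves L = red.
Determined: J=grey, L=red. The other variables each still have more than one consistent value. That makes 2.

2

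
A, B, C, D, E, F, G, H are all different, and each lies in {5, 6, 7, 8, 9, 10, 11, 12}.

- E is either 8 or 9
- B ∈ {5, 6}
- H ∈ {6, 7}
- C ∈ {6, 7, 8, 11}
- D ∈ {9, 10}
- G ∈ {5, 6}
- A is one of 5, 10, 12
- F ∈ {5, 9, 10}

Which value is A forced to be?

12

Among the 8 variables, 11 fits only C (and all 8 values in {5, 6, 7, 8, 9, 10, 11, 12} must be used), so C = 11.
Among the 7 still-open variables, 7 fits only H (and all 7 values in {5, 6, 7, 8, 9, 10, 12} must be used), so H = 7.
The 6 still-open variables draw from only 6 values {5, 6, 8, 9, 10, 12}, so each is used; only E can be 8, hence E = 8.
The 5 still-open variables draw from only 5 values {5, 6, 9, 10, 12}, so each is used; only A can be 12, hence A = 12.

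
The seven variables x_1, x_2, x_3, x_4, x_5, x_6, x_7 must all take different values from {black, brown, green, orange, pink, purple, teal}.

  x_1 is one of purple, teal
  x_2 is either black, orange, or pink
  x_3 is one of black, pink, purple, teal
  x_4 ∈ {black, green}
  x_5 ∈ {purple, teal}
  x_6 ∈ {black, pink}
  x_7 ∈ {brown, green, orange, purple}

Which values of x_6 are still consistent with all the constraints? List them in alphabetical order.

Among the 7 variables, brown fits only x_7 (and all 7 values in {black, brown, green, orange, pink, purple, teal} must be used), so x_7 = brown.
Among the 6 still-open variables, green fits only x_4 (and all 6 values in {black, green, orange, pink, purple, teal} must be used), so x_4 = green.
The 5 still-open variables together cover exactly {black, orange, pink, purple, teal} — 5 values for 5 variables — and orange appears only in x_2's list, so x_2 = orange.
x_1 and x_5 between them cover only {purple, teal} — a naked pair. Remove those values from x_3.
No further eliminations apply; x_6 can still be any of black, pink.

black, pink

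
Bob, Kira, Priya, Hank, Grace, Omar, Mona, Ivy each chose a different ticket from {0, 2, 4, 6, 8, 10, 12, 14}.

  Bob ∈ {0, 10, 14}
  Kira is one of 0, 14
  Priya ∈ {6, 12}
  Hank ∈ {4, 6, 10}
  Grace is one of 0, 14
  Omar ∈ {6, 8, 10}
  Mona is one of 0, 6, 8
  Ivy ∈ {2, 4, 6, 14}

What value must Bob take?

10

The 8 variables draw from only 8 values {0, 2, 4, 6, 8, 10, 12, 14}, so each is used; only Ivy can be 2, hence Ivy = 2.
Among the 7 still-open variables, 4 fits only Hank (and all 7 values in {0, 4, 6, 8, 10, 12, 14} must be used), so Hank = 4.
The 6 still-open variables together cover exactly {0, 6, 8, 10, 12, 14} — 6 values for 6 variables — and 12 appears only in Priya's list, so Priya = 12.
Kira and Grace share exactly the 2 values {0, 14}; by pigeonhole those values go to them, so strike 0, 14 from Bob, Mona.
So Bob = 10.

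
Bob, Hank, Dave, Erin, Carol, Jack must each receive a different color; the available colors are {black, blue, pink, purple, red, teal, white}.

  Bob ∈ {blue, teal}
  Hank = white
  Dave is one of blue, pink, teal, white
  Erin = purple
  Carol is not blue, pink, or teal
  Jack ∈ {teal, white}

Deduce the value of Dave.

Hank's domain is down to {white}, so Hank = white. So Dave, Carol, Jack can't be white.
Erin must be purple (only option left). So Carol can't be purple.
Jack must be teal (only option left). So Bob, Dave can't be teal.
That leaves Bob = blue. Strike blue from Dave.
So Dave = pink.

pink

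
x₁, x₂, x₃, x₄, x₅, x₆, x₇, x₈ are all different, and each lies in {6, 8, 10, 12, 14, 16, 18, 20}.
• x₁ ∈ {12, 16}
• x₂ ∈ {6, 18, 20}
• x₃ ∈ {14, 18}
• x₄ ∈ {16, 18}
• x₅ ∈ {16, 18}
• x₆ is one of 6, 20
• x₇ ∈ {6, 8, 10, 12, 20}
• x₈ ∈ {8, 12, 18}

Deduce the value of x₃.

The 8 variables draw from only 8 values {6, 8, 10, 12, 14, 16, 18, 20}, so each is used; only x₇ can be 10, hence x₇ = 10.
The 7 still-open variables together cover exactly {6, 8, 12, 14, 16, 18, 20} — 7 values for 7 variables — and 8 appears only in x₈'s list, so x₈ = 8.
Among the 6 still-open variables, 12 fits only x₁ (and all 6 values in {6, 12, 14, 16, 18, 20} must be used), so x₁ = 12.
The 5 still-open variables together cover exactly {6, 14, 16, 18, 20} — 5 values for 5 variables — and 14 appears only in x₃'s list, so x₃ = 14.

14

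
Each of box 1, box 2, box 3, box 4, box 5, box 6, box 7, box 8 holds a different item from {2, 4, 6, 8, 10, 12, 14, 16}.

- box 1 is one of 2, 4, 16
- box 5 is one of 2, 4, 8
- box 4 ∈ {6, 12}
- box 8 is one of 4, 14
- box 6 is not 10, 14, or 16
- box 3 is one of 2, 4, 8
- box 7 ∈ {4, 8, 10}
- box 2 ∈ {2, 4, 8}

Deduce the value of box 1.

The 8 variables together cover exactly {2, 4, 6, 8, 10, 12, 14, 16} — 8 values for 8 variables — and 10 appears only in box 7's list, so box 7 = 10.
The 7 still-open variables together cover exactly {2, 4, 6, 8, 12, 14, 16} — 7 values for 7 variables — and 14 appears only in box 8's list, so box 8 = 14.
The 6 still-open variables together cover exactly {2, 4, 6, 8, 12, 16} — 6 values for 6 variables — and 16 appears only in box 1's list, so box 1 = 16.

16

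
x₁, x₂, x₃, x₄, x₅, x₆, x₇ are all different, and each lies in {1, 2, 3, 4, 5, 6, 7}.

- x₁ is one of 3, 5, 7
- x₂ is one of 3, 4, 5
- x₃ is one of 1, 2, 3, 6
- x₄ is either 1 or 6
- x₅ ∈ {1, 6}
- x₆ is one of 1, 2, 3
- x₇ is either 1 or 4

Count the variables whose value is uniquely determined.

3

The 7 variables together cover exactly {1, 2, 3, 4, 5, 6, 7} — 7 values for 7 variables — and 7 appears only in x₁'s list, so x₁ = 7.
The 6 still-open variables together cover exactly {1, 2, 3, 4, 5, 6} — 6 values for 6 variables — and 5 appears only in x₂'s list, so x₂ = 5.
Among the 5 still-open variables, 4 fits only x₇ (and all 5 values in {1, 2, 3, 4, 6} must be used), so x₇ = 4.
x₄ and x₅ share exactly the 2 values {1, 6}; by pigeonhole those values go to them, so strike 1, 6 from x₃, x₆.
Determined: x₁=7, x₂=5, x₇=4. The other variables each still have more than one consistent value. That makes 3.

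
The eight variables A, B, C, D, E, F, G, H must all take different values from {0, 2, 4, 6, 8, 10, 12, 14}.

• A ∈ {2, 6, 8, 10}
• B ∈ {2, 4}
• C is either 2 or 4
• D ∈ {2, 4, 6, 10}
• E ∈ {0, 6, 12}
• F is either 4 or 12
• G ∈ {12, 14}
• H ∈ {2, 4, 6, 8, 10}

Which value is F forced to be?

12

The 8 variables together cover exactly {0, 2, 4, 6, 8, 10, 12, 14} — 8 values for 8 variables — and 0 appears only in E's list, so E = 0.
The 7 still-open variables together cover exactly {2, 4, 6, 8, 10, 12, 14} — 7 values for 7 variables — and 14 appears only in G's list, so G = 14.
Among the 6 still-open variables, 12 fits only F (and all 6 values in {2, 4, 6, 8, 10, 12} must be used), so F = 12.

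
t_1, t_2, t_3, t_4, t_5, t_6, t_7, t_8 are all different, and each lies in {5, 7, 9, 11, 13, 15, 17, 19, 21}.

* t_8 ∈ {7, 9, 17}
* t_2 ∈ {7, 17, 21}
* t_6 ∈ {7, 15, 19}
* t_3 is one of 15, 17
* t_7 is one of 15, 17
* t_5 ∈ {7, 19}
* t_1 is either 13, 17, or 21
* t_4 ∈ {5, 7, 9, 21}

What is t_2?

The 8 variables draw from only 8 values {5, 7, 9, 13, 15, 17, 19, 21}, so each is used; only t_4 can be 5, hence t_4 = 5.
Among the 7 still-open variables, 9 fits only t_8 (and all 7 values in {7, 9, 13, 15, 17, 19, 21} must be used), so t_8 = 9.
The 6 still-open variables draw from only 6 values {7, 13, 15, 17, 19, 21}, so each is used; only t_1 can be 13, hence t_1 = 13.
Among the 5 still-open variables, 21 fits only t_2 (and all 5 values in {7, 15, 17, 19, 21} must be used), so t_2 = 21.

21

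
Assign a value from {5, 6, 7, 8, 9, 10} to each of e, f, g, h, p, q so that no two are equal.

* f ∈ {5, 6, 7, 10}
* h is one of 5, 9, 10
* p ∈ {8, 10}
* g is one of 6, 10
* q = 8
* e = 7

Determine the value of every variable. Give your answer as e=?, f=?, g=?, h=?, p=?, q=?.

e=7, f=5, g=6, h=9, p=10, q=8

e has just one choice, so e = 7. Remove 7 from f.
q must be 8 (only option left). Eliminate 8 elsewhere: p.
p has just one choice, so p = 10. Eliminate 10 elsewhere: f, g, h.
g's domain is down to {6}, so g = 6. Eliminate 6 elsewhere: f.
f must be 5 (only option left). Strike 5 from h.
That leaves h = 9.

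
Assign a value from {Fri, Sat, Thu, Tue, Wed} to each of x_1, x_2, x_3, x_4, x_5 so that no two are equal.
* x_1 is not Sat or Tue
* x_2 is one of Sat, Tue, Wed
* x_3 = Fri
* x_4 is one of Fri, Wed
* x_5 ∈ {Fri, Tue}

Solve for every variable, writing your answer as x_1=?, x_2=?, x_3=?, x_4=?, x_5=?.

x_3 must be Fri (only option left). So x_1, x_4, x_5 can't be Fri.
x_4 must be Wed (only option left). So x_1, x_2 can't be Wed.
x_5's domain is down to {Tue}, so x_5 = Tue. Eliminate Tue elsewhere: x_2.
x_1 must be Thu (only option left).
x_2's domain is down to {Sat}, so x_2 = Sat.

x_1=Thu, x_2=Sat, x_3=Fri, x_4=Wed, x_5=Tue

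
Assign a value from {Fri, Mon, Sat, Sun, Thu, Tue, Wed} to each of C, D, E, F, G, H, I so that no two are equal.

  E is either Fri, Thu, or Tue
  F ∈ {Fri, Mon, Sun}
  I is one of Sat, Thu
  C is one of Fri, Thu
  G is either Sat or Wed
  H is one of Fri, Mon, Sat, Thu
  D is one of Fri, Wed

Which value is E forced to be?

The 7 variables draw from only 7 values {Fri, Mon, Sat, Sun, Thu, Tue, Wed}, so each is used; only F can be Sun, hence F = Sun.
The 6 still-open variables draw from only 6 values {Fri, Mon, Sat, Thu, Tue, Wed}, so each is used; only H can be Mon, hence H = Mon.
The 5 still-open variables together cover exactly {Fri, Sat, Thu, Tue, Wed} — 5 values for 5 variables — and Tue appears only in E's list, so E = Tue.

Tue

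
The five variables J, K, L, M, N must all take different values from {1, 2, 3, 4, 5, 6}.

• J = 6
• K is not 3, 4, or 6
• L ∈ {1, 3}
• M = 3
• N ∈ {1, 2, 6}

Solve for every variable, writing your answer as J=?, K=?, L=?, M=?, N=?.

J=6, K=5, L=1, M=3, N=2

J must be 6 (only option left). Strike 6 from N.
That leaves M = 3. So L can't be 3.
L's domain is down to {1}, so L = 1. Eliminate 1 elsewhere: K, N.
That leaves N = 2. Strike 2 from K.
That leaves K = 5.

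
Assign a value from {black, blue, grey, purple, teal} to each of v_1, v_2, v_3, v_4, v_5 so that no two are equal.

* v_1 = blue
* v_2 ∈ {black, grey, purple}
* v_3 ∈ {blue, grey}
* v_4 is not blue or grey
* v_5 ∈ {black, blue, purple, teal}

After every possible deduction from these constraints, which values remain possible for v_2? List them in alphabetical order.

black, purple

v_1 has just one choice, so v_1 = blue. Remove blue from v_3, v_5.
v_3 must be grey (only option left). Strike grey from v_2.
No further eliminations apply; v_2 can still be any of black, purple.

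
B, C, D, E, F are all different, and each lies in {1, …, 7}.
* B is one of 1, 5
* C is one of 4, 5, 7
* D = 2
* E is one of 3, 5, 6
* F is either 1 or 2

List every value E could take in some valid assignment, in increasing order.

D has just one choice, so D = 2. Eliminate 2 elsewhere: F.
F must be 1 (only option left). Remove 1 from B.
B must be 5 (only option left). Strike 5 from C, E.
No further eliminations apply; E can still be any of 3, 6.

3, 6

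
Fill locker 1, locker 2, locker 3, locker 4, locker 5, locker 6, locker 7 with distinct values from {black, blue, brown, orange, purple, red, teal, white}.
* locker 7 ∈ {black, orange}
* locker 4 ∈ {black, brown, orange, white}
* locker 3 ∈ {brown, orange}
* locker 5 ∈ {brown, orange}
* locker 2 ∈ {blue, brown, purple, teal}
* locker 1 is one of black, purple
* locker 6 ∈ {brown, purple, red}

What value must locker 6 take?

red

locker 3 and locker 5 between them cover only {brown, orange} — a naked pair. Remove those values from locker 2, locker 4, locker 6, locker 7.
locker 7's domain is down to {black}, so locker 7 = black. Eliminate black elsewhere: locker 1, locker 4.
locker 1 has just one choice, so locker 1 = purple. So locker 2, locker 6 can't be purple.
So locker 6 = red.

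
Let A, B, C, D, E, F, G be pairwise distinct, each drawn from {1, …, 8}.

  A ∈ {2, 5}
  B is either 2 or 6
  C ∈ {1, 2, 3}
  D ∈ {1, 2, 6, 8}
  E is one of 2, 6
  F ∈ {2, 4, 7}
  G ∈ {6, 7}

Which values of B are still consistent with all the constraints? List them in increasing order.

B and E between them cover only {2, 6} — a naked pair. Remove those values from A, C, D, F, G.
A's domain is down to {5}, so A = 5.
That leaves G = 7. Remove 7 from F.
F must be 4 (only option left).
No further eliminations apply; B can still be any of 2, 6.

2, 6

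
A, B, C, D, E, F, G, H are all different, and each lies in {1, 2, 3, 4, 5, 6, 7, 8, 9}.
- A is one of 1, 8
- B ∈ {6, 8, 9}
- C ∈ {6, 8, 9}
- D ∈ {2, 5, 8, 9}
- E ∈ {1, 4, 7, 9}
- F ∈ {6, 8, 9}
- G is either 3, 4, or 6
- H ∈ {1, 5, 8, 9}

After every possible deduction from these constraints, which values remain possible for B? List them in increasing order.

The 3 variables B, C, F are confined to {6, 8, 9}, which locks those values in; drop them from A, D, E, G, H.
A has just one choice, so A = 1. Strike 1 from E, H.
H's domain is down to {5}, so H = 5. Eliminate 5 elsewhere: D.
That leaves D = 2.
No further eliminations apply; B can still be any of 6, 8, 9.

6, 8, 9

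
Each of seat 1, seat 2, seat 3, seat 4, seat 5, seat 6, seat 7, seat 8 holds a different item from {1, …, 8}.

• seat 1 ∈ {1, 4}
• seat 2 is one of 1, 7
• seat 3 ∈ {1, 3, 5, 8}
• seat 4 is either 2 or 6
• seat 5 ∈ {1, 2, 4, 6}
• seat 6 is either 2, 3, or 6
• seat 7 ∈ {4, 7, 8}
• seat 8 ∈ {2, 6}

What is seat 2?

7

The 8 variables draw from only 8 values {1, 2, 3, 4, 5, 6, 7, 8}, so each is used; only seat 3 can be 5, hence seat 3 = 5.
The 7 still-open variables together cover exactly {1, 2, 3, 4, 6, 7, 8} — 7 values for 7 variables — and 3 appears only in seat 6's list, so seat 6 = 3.
The 6 still-open variables draw from only 6 values {1, 2, 4, 6, 7, 8}, so each is used; only seat 7 can be 8, hence seat 7 = 8.
The 5 still-open variables draw from only 5 values {1, 2, 4, 6, 7}, so each is used; only seat 2 can be 7, hence seat 2 = 7.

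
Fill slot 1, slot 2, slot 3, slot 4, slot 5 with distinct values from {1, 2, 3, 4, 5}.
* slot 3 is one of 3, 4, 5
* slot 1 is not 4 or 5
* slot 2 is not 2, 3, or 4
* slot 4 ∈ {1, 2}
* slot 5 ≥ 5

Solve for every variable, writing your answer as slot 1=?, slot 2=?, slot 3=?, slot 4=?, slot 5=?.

slot 1=3, slot 2=1, slot 3=4, slot 4=2, slot 5=5

slot 5 has just one choice, so slot 5 = 5. Strike 5 from slot 2, slot 3.
slot 2's domain is down to {1}, so slot 2 = 1. Strike 1 from slot 1, slot 4.
That leaves slot 4 = 2. So slot 1 can't be 2.
slot 1 has just one choice, so slot 1 = 3. Remove 3 from slot 3.
slot 3 must be 4 (only option left).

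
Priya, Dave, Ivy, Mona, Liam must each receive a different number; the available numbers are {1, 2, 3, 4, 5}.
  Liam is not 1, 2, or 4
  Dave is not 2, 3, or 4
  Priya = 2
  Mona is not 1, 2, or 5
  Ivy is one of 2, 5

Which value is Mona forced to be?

4

Priya has just one choice, so Priya = 2. Eliminate 2 elsewhere: Ivy.
That leaves Ivy = 5. Strike 5 from Dave, Liam.
Liam must be 3 (only option left). So Mona can't be 3.
So Mona = 4.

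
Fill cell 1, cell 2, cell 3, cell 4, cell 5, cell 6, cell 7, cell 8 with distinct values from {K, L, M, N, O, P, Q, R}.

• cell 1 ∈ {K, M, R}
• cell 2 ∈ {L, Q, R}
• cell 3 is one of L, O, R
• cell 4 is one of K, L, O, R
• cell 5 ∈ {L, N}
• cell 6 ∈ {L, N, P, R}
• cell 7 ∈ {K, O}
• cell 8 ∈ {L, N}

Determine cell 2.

The 8 variables together cover exactly {K, L, M, N, O, P, Q, R} — 8 values for 8 variables — and M appears only in cell 1's list, so cell 1 = M.
The 7 still-open variables together cover exactly {K, L, N, O, P, Q, R} — 7 values for 7 variables — and P appears only in cell 6's list, so cell 6 = P.
Among the 6 still-open variables, Q fits only cell 2 (and all 6 values in {K, L, N, O, Q, R} must be used), so cell 2 = Q.

Q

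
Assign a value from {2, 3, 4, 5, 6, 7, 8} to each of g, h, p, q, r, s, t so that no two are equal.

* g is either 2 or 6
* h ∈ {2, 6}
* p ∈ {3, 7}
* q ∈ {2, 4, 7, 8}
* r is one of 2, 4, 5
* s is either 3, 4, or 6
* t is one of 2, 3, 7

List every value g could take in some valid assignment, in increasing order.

The 7 variables together cover exactly {2, 3, 4, 5, 6, 7, 8} — 7 values for 7 variables — and 5 appears only in r's list, so r = 5.
The 6 still-open variables together cover exactly {2, 3, 4, 6, 7, 8} — 6 values for 6 variables — and 8 appears only in q's list, so q = 8.
The 5 still-open variables together cover exactly {2, 3, 4, 6, 7} — 5 values for 5 variables — and 4 appears only in s's list, so s = 4.
g and h between them cover only {2, 6} — a naked pair. Remove those values from t.
No further eliminations apply; g can still be any of 2, 6.

2, 6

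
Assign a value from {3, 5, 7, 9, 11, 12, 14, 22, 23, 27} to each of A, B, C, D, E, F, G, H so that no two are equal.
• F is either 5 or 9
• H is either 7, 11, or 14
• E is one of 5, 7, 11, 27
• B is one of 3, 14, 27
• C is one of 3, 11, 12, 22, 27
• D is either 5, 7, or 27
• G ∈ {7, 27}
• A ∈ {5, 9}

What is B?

A and F share exactly the 2 values {5, 9}; by pigeonhole those values go to them, so strike 5, 9 from D, E.
D and G between them cover only {7, 27} — a naked pair. Remove those values from B, C, E, H.
E must be 11 (only option left). Remove 11 from C, H.
H's domain is down to {14}, so H = 14. Remove 14 from B.
So B = 3.

3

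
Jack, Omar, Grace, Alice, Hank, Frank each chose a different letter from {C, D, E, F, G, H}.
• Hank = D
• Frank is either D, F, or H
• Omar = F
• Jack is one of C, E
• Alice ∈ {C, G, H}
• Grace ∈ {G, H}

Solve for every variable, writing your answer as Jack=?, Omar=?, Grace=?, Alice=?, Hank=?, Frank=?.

Omar has just one choice, so Omar = F. Remove F from Frank.
Hank's domain is down to {D}, so Hank = D. Remove D from Frank.
Frank's domain is down to {H}, so Frank = H. So Grace, Alice can't be H.
Grace's domain is down to {G}, so Grace = G. Remove G from Alice.
That leaves Alice = C. So Jack can't be C.
Jack has just one choice, so Jack = E.

Jack=E, Omar=F, Grace=G, Alice=C, Hank=D, Frank=H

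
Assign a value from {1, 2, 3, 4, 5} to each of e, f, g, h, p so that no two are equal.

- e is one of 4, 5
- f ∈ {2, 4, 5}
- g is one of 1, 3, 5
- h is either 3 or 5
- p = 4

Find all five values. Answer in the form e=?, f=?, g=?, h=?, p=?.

e=5, f=2, g=1, h=3, p=4

p must be 4 (only option left). Remove 4 from e, f.
That leaves e = 5. Eliminate 5 elsewhere: f, g, h.
f has just one choice, so f = 2.
h must be 3 (only option left). Remove 3 from g.
That leaves g = 1.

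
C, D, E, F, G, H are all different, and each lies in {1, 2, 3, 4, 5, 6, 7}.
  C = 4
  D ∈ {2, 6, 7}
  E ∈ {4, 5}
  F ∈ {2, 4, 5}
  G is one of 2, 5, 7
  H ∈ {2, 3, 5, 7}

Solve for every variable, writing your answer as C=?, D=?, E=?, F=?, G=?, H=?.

C's domain is down to {4}, so C = 4. Eliminate 4 elsewhere: E, F.
That leaves E = 5. Remove 5 from F, G, H.
F has just one choice, so F = 2. Eliminate 2 elsewhere: D, G, H.
That leaves G = 7. Eliminate 7 elsewhere: D, H.
That leaves H = 3.
That leaves D = 6.

C=4, D=6, E=5, F=2, G=7, H=3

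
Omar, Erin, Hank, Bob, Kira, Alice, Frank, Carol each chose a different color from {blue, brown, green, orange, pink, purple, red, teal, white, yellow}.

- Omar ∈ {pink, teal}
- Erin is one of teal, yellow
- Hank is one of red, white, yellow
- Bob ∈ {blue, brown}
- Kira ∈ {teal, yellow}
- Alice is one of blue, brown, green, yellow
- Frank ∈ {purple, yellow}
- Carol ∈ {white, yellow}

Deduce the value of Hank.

Erin and Kira share exactly the 2 values {teal, yellow}; by pigeonhole those values go to them, so strike teal, yellow from Omar, Hank, Alice, Frank, Carol.
Omar's domain is down to {pink}, so Omar = pink.
Frank has just one choice, so Frank = purple.
Carol must be white (only option left). Remove white from Hank.
So Hank = red.

red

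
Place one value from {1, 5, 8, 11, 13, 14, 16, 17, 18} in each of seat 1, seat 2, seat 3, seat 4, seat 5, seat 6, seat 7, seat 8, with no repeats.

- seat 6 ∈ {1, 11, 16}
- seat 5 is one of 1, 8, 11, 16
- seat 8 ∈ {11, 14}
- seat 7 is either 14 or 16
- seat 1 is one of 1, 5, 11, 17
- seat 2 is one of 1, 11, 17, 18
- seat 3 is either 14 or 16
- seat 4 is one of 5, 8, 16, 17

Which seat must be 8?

seat 5

The 8 variables together cover exactly {1, 5, 8, 11, 14, 16, 17, 18} — 8 values for 8 variables — and 18 appears only in seat 2's list, so seat 2 = 18.
The 2 variables seat 3 and seat 7 are confined to {14, 16}, which locks those values in; drop them from seat 4, seat 5, seat 6, seat 8.
seat 8 has just one choice, so seat 8 = 11. Remove 11 from seat 1, seat 5, seat 6.
seat 6 must be 1 (only option left). So seat 1, seat 5 can't be 1.
So 8 goes to seat 5.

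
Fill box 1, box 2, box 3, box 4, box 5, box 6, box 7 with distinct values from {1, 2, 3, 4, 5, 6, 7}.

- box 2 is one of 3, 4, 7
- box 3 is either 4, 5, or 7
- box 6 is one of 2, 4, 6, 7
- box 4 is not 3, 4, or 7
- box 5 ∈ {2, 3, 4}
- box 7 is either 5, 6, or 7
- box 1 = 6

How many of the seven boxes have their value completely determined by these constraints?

2

box 1 has just one choice, so box 1 = 6. Eliminate 6 elsewhere: box 4, box 6, box 7.
The 6 still-open variables draw from only 6 values {1, 2, 3, 4, 5, 7}, so each is used; only box 4 can be 1, hence box 4 = 1.
Determined: box 1=6, box 4=1. The other boxes each still have more than one consistent value. That makes 2.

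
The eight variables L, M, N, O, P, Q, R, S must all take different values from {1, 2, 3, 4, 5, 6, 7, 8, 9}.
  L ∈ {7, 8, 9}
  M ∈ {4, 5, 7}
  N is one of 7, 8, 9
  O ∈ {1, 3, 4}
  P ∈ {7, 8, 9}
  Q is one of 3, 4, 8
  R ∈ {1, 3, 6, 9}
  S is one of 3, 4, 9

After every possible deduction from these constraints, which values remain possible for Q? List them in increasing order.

The 8 variables draw from only 8 values {1, 3, 4, 5, 6, 7, 8, 9}, so each is used; only M can be 5, hence M = 5.
The 7 still-open variables draw from only 7 values {1, 3, 4, 6, 7, 8, 9}, so each is used; only R can be 6, hence R = 6.
The 6 still-open variables draw from only 6 values {1, 3, 4, 7, 8, 9}, so each is used; only O can be 1, hence O = 1.
L, N, P between them cover only {7, 8, 9} — a naked triple. Remove those values from Q, S.
No further eliminations apply; Q can still be any of 3, 4.

3, 4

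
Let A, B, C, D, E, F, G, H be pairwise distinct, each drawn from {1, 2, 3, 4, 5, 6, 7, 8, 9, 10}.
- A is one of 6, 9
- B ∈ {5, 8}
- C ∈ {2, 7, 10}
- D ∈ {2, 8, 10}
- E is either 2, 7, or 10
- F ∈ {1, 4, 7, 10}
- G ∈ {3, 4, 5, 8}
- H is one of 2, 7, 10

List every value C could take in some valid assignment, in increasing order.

2, 7, 10

The 3 variables C, E, H are confined to {2, 7, 10}, which locks those values in; drop them from D, F.
D's domain is down to {8}, so D = 8. Eliminate 8 elsewhere: B, G.
That leaves B = 5. Strike 5 from G.
No further eliminations apply; C can still be any of 2, 7, 10.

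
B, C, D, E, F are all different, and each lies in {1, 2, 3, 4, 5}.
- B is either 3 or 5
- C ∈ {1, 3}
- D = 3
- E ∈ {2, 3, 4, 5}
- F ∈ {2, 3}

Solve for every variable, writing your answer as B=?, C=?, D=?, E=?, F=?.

D's domain is down to {3}, so D = 3. So B, C, E, F can't be 3.
F must be 2 (only option left). So E can't be 2.
B's domain is down to {5}, so B = 5. Strike 5 from E.
C has just one choice, so C = 1.
That leaves E = 4.

B=5, C=1, D=3, E=4, F=2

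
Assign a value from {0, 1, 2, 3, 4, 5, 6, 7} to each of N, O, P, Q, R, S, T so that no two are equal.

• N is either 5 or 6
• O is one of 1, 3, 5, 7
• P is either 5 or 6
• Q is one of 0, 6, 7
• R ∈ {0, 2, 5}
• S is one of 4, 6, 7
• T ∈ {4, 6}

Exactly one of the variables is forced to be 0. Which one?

Q

The 2 variables N and P are confined to {5, 6}, which locks those values in; drop them from O, Q, R, S, T.
T has just one choice, so T = 4. Eliminate 4 elsewhere: S.
S has just one choice, so S = 7. Remove 7 from O, Q.
So 0 goes to Q.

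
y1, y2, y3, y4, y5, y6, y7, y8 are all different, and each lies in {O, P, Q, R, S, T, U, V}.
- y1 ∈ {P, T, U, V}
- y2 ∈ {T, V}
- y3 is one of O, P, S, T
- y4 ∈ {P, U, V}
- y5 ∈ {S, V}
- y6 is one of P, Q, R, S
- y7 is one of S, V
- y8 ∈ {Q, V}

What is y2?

T

The 8 variables draw from only 8 values {O, P, Q, R, S, T, U, V}, so each is used; only y3 can be O, hence y3 = O.
The 7 still-open variables together cover exactly {P, Q, R, S, T, U, V} — 7 values for 7 variables — and R appears only in y6's list, so y6 = R.
Among the 6 still-open variables, Q fits only y8 (and all 6 values in {P, Q, S, T, U, V} must be used), so y8 = Q.
The 2 variables y5 and y7 are confined to {S, V}, which locks those values in; drop them from y1, y2, y4.
So y2 = T.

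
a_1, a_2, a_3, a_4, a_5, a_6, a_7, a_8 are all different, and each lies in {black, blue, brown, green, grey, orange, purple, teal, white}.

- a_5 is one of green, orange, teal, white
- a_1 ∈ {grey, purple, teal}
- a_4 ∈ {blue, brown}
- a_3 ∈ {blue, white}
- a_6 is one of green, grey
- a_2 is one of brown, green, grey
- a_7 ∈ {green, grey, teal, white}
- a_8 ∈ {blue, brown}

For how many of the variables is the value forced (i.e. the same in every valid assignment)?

Among the 8 variables, orange fits only a_5 (and all 8 values in {blue, brown, green, grey, orange, purple, teal, white} must be used), so a_5 = orange.
The 7 still-open variables draw from only 7 values {blue, brown, green, grey, purple, teal, white}, so each is used; only a_1 can be purple, hence a_1 = purple.
The 6 still-open variables draw from only 6 values {blue, brown, green, grey, teal, white}, so each is used; only a_7 can be teal, hence a_7 = teal.
The 5 still-open variables together cover exactly {blue, brown, green, grey, white} — 5 values for 5 variables — and white appears only in a_3's list, so a_3 = white.
The 2 variables a_4 and a_8 are confined to {blue, brown}, which locks those values in; drop them from a_2.
Determined: a_1=purple, a_3=white, a_5=orange, a_7=teal. The other variables each still have more than one consistent value. That makes 4.

4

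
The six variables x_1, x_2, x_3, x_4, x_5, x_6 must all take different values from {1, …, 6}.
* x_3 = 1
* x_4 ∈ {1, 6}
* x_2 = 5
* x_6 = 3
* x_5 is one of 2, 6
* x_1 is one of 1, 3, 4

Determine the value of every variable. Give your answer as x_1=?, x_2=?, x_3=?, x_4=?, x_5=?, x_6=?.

x_1=4, x_2=5, x_3=1, x_4=6, x_5=2, x_6=3

x_2 has just one choice, so x_2 = 5.
x_3 has just one choice, so x_3 = 1. Remove 1 from x_1, x_4.
x_4 must be 6 (only option left). So x_5 can't be 6.
x_5 has just one choice, so x_5 = 2.
x_6 must be 3 (only option left). So x_1 can't be 3.
x_1 must be 4 (only option left).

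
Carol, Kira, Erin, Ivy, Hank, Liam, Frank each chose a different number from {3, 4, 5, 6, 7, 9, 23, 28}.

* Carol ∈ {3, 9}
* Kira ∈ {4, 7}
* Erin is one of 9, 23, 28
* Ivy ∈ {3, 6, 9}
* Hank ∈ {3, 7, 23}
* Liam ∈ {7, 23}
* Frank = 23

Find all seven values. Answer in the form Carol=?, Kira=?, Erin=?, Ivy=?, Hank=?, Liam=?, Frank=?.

Frank's domain is down to {23}, so Frank = 23. Eliminate 23 elsewhere: Erin, Hank, Liam.
Liam's domain is down to {7}, so Liam = 7. So Kira, Hank can't be 7.
Kira has just one choice, so Kira = 4.
Hank has just one choice, so Hank = 3. Strike 3 from Carol, Ivy.
Carol's domain is down to {9}, so Carol = 9. Remove 9 from Erin, Ivy.
Erin has just one choice, so Erin = 28.
Ivy must be 6 (only option left).

Carol=9, Kira=4, Erin=28, Ivy=6, Hank=3, Liam=7, Frank=23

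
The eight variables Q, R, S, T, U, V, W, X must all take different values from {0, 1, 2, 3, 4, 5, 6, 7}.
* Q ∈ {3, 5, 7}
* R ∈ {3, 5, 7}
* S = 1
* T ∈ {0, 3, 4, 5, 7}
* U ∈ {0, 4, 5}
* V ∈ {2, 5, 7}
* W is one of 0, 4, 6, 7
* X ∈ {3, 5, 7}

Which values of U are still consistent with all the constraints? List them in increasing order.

S must be 1 (only option left).
Among the 7 still-open variables, 2 fits only V (and all 7 values in {0, 2, 3, 4, 5, 6, 7} must be used), so V = 2.
Among the 6 still-open variables, 6 fits only W (and all 6 values in {0, 3, 4, 5, 6, 7} must be used), so W = 6.
Q, R, X between them cover only {3, 5, 7} — a naked triple. Remove those values from T, U.
No further eliminations apply; U can still be any of 0, 4.

0, 4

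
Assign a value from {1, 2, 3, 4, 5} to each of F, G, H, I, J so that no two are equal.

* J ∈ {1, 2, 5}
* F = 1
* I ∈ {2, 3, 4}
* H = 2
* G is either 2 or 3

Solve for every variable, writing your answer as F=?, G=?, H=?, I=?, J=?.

F has just one choice, so F = 1. So J can't be 1.
That leaves H = 2. Remove 2 from G, I, J.
J's domain is down to {5}, so J = 5.
G must be 3 (only option left). Strike 3 from I.
I must be 4 (only option left).

F=1, G=3, H=2, I=4, J=5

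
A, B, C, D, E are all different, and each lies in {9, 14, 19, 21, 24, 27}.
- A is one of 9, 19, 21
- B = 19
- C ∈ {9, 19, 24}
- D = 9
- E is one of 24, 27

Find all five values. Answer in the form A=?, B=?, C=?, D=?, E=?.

A=21, B=19, C=24, D=9, E=27

B has just one choice, so B = 19. Eliminate 19 elsewhere: A, C.
D must be 9 (only option left). So A, C can't be 9.
A must be 21 (only option left).
C's domain is down to {24}, so C = 24. Remove 24 from E.
E has just one choice, so E = 27.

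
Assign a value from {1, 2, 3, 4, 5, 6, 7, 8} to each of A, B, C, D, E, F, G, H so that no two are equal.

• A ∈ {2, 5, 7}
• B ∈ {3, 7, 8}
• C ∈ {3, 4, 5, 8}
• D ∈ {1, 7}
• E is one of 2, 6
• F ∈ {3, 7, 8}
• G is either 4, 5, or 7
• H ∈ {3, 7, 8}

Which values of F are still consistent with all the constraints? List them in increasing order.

3, 7, 8

Among the 8 variables, 1 fits only D (and all 8 values in {1, 2, 3, 4, 5, 6, 7, 8} must be used), so D = 1.
The 7 still-open variables together cover exactly {2, 3, 4, 5, 6, 7, 8} — 7 values for 7 variables — and 6 appears only in E's list, so E = 6.
Among the 6 still-open variables, 2 fits only A (and all 6 values in {2, 3, 4, 5, 7, 8} must be used), so A = 2.
B, F, H between them cover only {3, 7, 8} — a naked triple. Remove those values from C, G.
No further eliminations apply; F can still be any of 3, 7, 8.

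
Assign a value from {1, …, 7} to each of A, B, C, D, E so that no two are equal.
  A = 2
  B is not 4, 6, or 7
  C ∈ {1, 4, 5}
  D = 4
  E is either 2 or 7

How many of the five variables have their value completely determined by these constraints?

3

A's domain is down to {2}, so A = 2. Eliminate 2 elsewhere: B, E.
That leaves D = 4. Eliminate 4 elsewhere: C.
E has just one choice, so E = 7.
Determined: A=2, D=4, E=7. The other variables each still have more than one consistent value. That makes 3.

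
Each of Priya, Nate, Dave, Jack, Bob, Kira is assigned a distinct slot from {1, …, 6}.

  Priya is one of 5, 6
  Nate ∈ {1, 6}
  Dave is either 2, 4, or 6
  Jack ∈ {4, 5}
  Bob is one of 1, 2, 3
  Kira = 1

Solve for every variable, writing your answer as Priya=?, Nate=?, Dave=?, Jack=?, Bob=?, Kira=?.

Priya=5, Nate=6, Dave=2, Jack=4, Bob=3, Kira=1

Kira's domain is down to {1}, so Kira = 1. Eliminate 1 elsewhere: Nate, Bob.
That leaves Nate = 6. Eliminate 6 elsewhere: Priya, Dave.
Priya's domain is down to {5}, so Priya = 5. So Jack can't be 5.
Jack has just one choice, so Jack = 4. Eliminate 4 elsewhere: Dave.
Dave must be 2 (only option left). Eliminate 2 elsewhere: Bob.
Bob has just one choice, so Bob = 3.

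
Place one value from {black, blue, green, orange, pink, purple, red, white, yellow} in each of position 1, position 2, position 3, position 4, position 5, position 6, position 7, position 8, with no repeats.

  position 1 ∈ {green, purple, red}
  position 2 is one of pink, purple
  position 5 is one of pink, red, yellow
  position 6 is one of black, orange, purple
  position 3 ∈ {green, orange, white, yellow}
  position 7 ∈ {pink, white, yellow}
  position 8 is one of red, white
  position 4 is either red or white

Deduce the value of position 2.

The 8 variables draw from only 8 values {black, green, orange, pink, purple, red, white, yellow}, so each is used; only position 6 can be black, hence position 6 = black.
The 7 still-open variables draw from only 7 values {green, orange, pink, purple, red, white, yellow}, so each is used; only position 3 can be orange, hence position 3 = orange.
Among the 6 still-open variables, green fits only position 1 (and all 6 values in {green, pink, purple, red, white, yellow} must be used), so position 1 = green.
Among the 5 still-open variables, purple fits only position 2 (and all 5 values in {pink, purple, red, white, yellow} must be used), so position 2 = purple.

purple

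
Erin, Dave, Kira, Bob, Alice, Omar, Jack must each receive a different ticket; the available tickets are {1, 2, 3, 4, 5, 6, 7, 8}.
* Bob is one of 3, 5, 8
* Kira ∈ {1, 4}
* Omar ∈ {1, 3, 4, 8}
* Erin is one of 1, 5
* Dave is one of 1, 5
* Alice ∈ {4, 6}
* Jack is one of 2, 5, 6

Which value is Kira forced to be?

4

Among the 7 variables, 2 fits only Jack (and all 7 values in {1, 2, 3, 4, 5, 6, 8} must be used), so Jack = 2.
Among the 6 still-open variables, 6 fits only Alice (and all 6 values in {1, 3, 4, 5, 6, 8} must be used), so Alice = 6.
The 2 variables Erin and Dave are confined to {1, 5}, which locks those values in; drop them from Kira, Bob, Omar.
So Kira = 4.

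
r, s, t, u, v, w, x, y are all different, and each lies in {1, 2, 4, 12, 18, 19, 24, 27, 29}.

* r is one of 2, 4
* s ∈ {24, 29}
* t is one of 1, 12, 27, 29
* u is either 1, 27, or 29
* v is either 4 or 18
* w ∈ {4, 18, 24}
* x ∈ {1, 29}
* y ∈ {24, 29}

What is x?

Among the 8 variables, 2 fits only r (and all 8 values in {1, 2, 4, 12, 18, 24, 27, 29} must be used), so r = 2.
The 7 still-open variables together cover exactly {1, 4, 12, 18, 24, 27, 29} — 7 values for 7 variables — and 12 appears only in t's list, so t = 12.
The 6 still-open variables together cover exactly {1, 4, 18, 24, 27, 29} — 6 values for 6 variables — and 27 appears only in u's list, so u = 27.
Among the 5 still-open variables, 1 fits only x (and all 5 values in {1, 4, 18, 24, 29} must be used), so x = 1.

1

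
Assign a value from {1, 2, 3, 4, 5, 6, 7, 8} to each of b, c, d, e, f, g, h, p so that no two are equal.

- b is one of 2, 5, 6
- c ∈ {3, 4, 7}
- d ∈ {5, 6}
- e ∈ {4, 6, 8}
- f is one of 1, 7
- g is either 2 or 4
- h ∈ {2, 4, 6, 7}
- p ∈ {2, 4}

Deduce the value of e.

The 8 variables draw from only 8 values {1, 2, 3, 4, 5, 6, 7, 8}, so each is used; only f can be 1, hence f = 1.
Among the 7 still-open variables, 3 fits only c (and all 7 values in {2, 3, 4, 5, 6, 7, 8} must be used), so c = 3.
Among the 6 still-open variables, 7 fits only h (and all 6 values in {2, 4, 5, 6, 7, 8} must be used), so h = 7.
Among the 5 still-open variables, 8 fits only e (and all 5 values in {2, 4, 5, 6, 8} must be used), so e = 8.

8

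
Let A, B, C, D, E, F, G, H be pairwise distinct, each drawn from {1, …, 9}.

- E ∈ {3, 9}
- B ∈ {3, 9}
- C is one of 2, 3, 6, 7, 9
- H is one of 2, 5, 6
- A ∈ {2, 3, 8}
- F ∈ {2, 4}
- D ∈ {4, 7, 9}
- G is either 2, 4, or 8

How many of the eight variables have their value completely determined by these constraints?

Among the 8 variables, 5 fits only H (and all 8 values in {2, 3, 4, 5, 6, 7, 8, 9} must be used), so H = 5.
The 7 still-open variables draw from only 7 values {2, 3, 4, 6, 7, 8, 9}, so each is used; only C can be 6, hence C = 6.
Among the 6 still-open variables, 7 fits only D (and all 6 values in {2, 3, 4, 7, 8, 9} must be used), so D = 7.
B and E between them cover only {3, 9} — a naked pair. Remove those values from A.
Determined: C=6, D=7, H=5. The other variables each still have more than one consistent value. That makes 3.

3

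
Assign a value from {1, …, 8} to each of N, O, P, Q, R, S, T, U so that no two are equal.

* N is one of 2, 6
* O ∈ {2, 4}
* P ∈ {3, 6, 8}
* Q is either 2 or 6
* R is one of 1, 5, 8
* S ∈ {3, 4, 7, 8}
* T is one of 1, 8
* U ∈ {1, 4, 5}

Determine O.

4

The 8 variables together cover exactly {1, 2, 3, 4, 5, 6, 7, 8} — 8 values for 8 variables — and 7 appears only in S's list, so S = 7.
Among the 7 still-open variables, 3 fits only P (and all 7 values in {1, 2, 3, 4, 5, 6, 8} must be used), so P = 3.
The 2 variables N and Q are confined to {2, 6}, which locks those values in; drop them from O.
So O = 4.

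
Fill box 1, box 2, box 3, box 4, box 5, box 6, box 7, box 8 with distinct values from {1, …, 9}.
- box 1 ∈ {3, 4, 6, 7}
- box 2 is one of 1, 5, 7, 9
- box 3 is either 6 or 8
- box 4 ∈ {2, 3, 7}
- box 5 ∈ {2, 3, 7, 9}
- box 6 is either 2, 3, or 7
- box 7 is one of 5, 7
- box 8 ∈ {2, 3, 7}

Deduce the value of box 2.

1

box 4, box 6, box 8 share exactly the 3 values {2, 3, 7}; by pigeonhole those values go to them, so strike 2, 3, 7 from box 1, box 2, box 5, box 7.
That leaves box 5 = 9. Remove 9 from box 2.
box 7 has just one choice, so box 7 = 5. Strike 5 from box 2.
So box 2 = 1.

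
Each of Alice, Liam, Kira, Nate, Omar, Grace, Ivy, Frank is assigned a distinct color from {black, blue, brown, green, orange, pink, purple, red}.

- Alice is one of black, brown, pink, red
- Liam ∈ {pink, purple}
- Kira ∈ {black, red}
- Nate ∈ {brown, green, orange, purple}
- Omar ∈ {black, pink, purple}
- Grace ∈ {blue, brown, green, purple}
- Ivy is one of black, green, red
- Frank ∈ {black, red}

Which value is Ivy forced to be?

green

Among the 8 variables, blue fits only Grace (and all 8 values in {black, blue, brown, green, orange, pink, purple, red} must be used), so Grace = blue.
Among the 7 still-open variables, orange fits only Nate (and all 7 values in {black, brown, green, orange, pink, purple, red} must be used), so Nate = orange.
The 6 still-open variables draw from only 6 values {black, brown, green, pink, purple, red}, so each is used; only Alice can be brown, hence Alice = brown.
The 5 still-open variables together cover exactly {black, green, pink, purple, red} — 5 values for 5 variables — and green appears only in Ivy's list, so Ivy = green.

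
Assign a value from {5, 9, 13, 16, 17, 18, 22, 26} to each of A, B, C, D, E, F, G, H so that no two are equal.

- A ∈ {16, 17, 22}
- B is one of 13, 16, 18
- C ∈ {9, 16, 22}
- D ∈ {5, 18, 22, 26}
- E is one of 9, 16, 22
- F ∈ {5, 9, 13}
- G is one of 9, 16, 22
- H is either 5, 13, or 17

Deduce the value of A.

The 8 variables together cover exactly {5, 9, 13, 16, 17, 18, 22, 26} — 8 values for 8 variables — and 26 appears only in D's list, so D = 26.
The 7 still-open variables together cover exactly {5, 9, 13, 16, 17, 18, 22} — 7 values for 7 variables — and 18 appears only in B's list, so B = 18.
C, E, G share exactly the 3 values {9, 16, 22}; by pigeonhole those values go to them, so strike 9, 16, 22 from A, F.
So A = 17.

17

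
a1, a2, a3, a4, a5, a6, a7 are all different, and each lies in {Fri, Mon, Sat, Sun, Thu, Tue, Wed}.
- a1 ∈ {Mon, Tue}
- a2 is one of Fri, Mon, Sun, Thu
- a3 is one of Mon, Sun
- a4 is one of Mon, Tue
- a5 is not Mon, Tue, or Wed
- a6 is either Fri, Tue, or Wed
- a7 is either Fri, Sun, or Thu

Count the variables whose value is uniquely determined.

3

Among the 7 variables, Sat fits only a5 (and all 7 values in {Fri, Mon, Sat, Sun, Thu, Tue, Wed} must be used), so a5 = Sat.
The 6 still-open variables together cover exactly {Fri, Mon, Sun, Thu, Tue, Wed} — 6 values for 6 variables — and Wed appears only in a6's list, so a6 = Wed.
a1 and a4 share exactly the 2 values {Mon, Tue}; by pigeonhole those values go to them, so strike Mon, Tue from a2, a3.
That leaves a3 = Sun. So a2, a7 can't be Sun.
Determined: a3=Sun, a5=Sat, a6=Wed. The other variables each still have more than one consistent value. That makes 3.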